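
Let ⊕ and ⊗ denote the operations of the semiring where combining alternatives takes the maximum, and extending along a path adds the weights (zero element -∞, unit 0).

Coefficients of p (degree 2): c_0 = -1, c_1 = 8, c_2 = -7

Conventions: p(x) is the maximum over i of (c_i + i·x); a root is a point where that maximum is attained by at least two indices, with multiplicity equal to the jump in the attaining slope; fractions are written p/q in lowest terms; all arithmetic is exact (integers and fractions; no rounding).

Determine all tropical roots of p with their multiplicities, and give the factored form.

hull edge (i=0, c=-1) to (i=1, c=8): slope 9, span 1
hull edge (i=1, c=8) to (i=2, c=-7): slope -15, span 1
Factored form: p(x) = -7 ⊗ (x ⊕ (-9)) ⊗ (x ⊕ 15)
Answer: roots = -9 (mult 1), 15 (mult 1)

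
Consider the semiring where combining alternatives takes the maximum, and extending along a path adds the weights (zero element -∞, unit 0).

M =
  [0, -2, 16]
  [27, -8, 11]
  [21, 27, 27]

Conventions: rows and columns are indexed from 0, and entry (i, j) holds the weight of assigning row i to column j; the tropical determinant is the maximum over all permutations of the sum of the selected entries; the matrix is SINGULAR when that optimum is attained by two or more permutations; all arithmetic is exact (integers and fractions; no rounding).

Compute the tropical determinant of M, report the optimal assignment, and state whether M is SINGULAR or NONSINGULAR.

σ = (0, 1, 2): 0 + (-8) + 27 = 19
σ = (0, 2, 1): 0 + 11 + 27 = 38
σ = (1, 0, 2): (-2) + 27 + 27 = 52
σ = (1, 2, 0): (-2) + 11 + 21 = 30
σ = (2, 0, 1): 16 + 27 + 27 = 70
σ = (2, 1, 0): 16 + (-8) + 21 = 29
Optimal value attained by: σ = (2, 0, 1).
Answer: det⊕(M) = 70; verdict: NONSINGULAR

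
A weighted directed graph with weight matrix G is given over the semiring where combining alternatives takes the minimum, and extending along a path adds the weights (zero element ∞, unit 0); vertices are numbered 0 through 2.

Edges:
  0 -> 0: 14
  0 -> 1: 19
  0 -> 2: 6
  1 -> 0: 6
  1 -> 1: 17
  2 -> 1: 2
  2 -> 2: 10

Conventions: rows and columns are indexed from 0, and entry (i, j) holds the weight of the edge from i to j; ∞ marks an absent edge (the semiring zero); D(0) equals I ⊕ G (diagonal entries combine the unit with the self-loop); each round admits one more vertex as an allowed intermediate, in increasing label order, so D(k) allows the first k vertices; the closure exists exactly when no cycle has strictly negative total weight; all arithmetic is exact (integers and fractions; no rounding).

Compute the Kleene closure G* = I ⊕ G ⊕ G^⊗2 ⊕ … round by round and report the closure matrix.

D(0):
  [0, 19, 6]
  [6, 0, ∞]
  [∞, 2, 0]
D(1):
  [0, 19, 6]
  [6, 0, 12]
  [∞, 2, 0]
D(2):
  [0, 19, 6]
  [6, 0, 12]
  [8, 2, 0]
D(3):
  [0, 8, 6]
  [6, 0, 12]
  [8, 2, 0]
Answer: G* = [[0, 8, 6], [6, 0, 12], [8, 2, 0]]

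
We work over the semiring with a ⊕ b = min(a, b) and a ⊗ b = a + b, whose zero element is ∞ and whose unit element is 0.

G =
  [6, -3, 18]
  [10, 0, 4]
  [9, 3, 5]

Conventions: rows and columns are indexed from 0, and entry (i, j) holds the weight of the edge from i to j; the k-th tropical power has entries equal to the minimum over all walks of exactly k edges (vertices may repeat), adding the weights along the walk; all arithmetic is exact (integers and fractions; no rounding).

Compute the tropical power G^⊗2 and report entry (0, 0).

G^⊗2:
  [7, -3, 1]
  [10, 0, 4]
  [13, 3, 7]
Key observation: the optimum is the walk 0->1->0, with weight (-3) + 10 = 7.
Optimal value attained by: walk 0->1->0.
Answer: (G^⊗2)[0][0] = 7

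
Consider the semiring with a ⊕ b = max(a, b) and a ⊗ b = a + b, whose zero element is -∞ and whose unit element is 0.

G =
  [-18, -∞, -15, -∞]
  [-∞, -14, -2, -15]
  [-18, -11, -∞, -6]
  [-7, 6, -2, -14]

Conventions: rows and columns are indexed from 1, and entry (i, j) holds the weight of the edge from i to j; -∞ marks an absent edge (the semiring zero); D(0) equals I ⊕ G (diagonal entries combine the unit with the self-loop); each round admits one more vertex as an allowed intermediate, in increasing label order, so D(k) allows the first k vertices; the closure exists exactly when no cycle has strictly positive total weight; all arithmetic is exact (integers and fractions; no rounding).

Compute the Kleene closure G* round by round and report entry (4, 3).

D(0):
  [0, -∞, -15, -∞]
  [-∞, 0, -2, -15]
  [-18, -11, 0, -6]
  [-7, 6, -2, 0]
D(1):
  [0, -∞, -15, -∞]
  [-∞, 0, -2, -15]
  [-18, -11, 0, -6]
  [-7, 6, -2, 0]
D(2):
  [0, -∞, -15, -∞]
  [-∞, 0, -2, -15]
  [-18, -11, 0, -6]
  [-7, 6, 4, 0]
D(3):
  [0, -26, -15, -21]
  [-20, 0, -2, -8]
  [-18, -11, 0, -6]
  [-7, 6, 4, 0]
D(4):
  [0, -15, -15, -21]
  [-15, 0, -2, -8]
  [-13, 0, 0, -6]
  [-7, 6, 4, 0]
Answer: G*[4][3] = 4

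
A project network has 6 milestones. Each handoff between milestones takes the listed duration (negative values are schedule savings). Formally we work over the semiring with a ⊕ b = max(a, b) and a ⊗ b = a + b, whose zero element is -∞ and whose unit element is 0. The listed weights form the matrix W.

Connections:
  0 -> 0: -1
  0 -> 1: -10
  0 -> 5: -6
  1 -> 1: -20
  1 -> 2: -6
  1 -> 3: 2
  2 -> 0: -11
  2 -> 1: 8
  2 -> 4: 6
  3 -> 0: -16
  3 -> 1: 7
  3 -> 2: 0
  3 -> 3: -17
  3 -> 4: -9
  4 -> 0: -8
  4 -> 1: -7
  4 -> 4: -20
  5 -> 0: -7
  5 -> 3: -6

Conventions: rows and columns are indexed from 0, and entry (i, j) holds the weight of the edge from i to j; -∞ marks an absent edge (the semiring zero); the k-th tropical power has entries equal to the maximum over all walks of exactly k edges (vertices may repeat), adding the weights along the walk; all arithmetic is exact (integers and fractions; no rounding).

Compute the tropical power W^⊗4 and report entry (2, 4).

W^⊗2:
  [-2, -11, -16, -8, -∞, -7]
  [-14, 9, 2, -15, 0, -∞]
  [-2, -1, 2, 10, -14, -17]
  [-11, 8, 1, 9, 6, -22]
  [-9, -18, -13, -5, -40, -14]
  [-8, 1, -6, -23, -15, -13]
W^⊗3:
  [-3, -1, -8, -9, -10, -8]
  [-8, 10, 3, 11, 8, -20]
  [-3, 17, 10, 1, 8, -8]
  [-2, 16, 9, 10, 7, -17]
  [-10, 2, -5, -16, -7, -15]
  [-9, 2, -5, 3, 0, -14]
W^⊗4:
  [-4, 0, -7, 1, -2, -9]
  [0, 18, 11, 12, 9, -14]
  [0, 18, 11, 19, 16, -9]
  [-1, 17, 10, 18, 15, -8]
  [-11, 3, -4, 4, 1, -16]
  [-8, 10, 3, 4, 1, -15]
Key observation: the optimum is the walk 2->1->3->2->4, with weight 8 + 2 + 0 + 6 = 16.
Optimal value attained by: walk 2->1->3->2->4.
Answer: (W^⊗4)[2][4] = 16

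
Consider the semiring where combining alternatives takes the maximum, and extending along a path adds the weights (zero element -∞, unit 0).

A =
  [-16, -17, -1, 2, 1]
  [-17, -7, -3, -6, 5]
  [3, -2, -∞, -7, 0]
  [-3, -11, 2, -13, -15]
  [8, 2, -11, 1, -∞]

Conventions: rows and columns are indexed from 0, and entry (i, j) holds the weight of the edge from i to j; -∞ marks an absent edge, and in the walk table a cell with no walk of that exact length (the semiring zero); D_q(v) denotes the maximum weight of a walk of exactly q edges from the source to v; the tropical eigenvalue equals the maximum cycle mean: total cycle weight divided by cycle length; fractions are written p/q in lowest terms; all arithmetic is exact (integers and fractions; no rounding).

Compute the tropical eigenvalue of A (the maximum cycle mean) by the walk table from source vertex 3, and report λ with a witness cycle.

q=0: [-∞, -∞, -∞, 0, -∞]
q=1: [-3, -11, 2, -13, -15]
q=2: [5, 0, -4, -1, 2]
q=3: [10, 4, 4, 7, 6]
q=4: [14, 8, 9, 12, 11]
q=5: [19, 13, 14, 16, 15]
Optimal cycle mean attained by: cycle 0->4->0, total 1 + 8, length 2.
Answer: λ = 9/2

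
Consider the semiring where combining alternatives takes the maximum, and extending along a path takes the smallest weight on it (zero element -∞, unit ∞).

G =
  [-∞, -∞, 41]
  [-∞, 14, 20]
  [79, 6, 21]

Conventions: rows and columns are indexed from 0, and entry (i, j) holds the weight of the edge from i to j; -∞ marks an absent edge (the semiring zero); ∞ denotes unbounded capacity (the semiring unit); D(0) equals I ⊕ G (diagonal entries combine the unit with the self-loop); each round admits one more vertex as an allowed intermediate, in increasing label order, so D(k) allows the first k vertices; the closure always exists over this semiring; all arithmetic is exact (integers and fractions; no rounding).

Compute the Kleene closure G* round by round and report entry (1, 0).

D(0):
  [∞, -∞, 41]
  [-∞, ∞, 20]
  [79, 6, ∞]
D(1):
  [∞, -∞, 41]
  [-∞, ∞, 20]
  [79, 6, ∞]
D(2):
  [∞, -∞, 41]
  [-∞, ∞, 20]
  [79, 6, ∞]
D(3):
  [∞, 6, 41]
  [20, ∞, 20]
  [79, 6, ∞]
Answer: G*[1][0] = 20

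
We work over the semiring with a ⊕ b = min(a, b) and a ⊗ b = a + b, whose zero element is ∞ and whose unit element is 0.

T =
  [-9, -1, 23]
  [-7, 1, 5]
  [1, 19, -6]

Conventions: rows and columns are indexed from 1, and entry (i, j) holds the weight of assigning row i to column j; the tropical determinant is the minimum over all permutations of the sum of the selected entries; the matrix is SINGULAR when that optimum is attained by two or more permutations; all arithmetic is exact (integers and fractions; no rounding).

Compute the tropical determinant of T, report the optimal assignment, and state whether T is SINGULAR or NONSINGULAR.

σ = (1, 2, 3): (-9) + 1 + (-6) = -14
σ = (1, 3, 2): (-9) + 5 + 19 = 15
σ = (2, 1, 3): (-1) + (-7) + (-6) = -14
σ = (2, 3, 1): (-1) + 5 + 1 = 5
σ = (3, 1, 2): 23 + (-7) + 19 = 35
σ = (3, 2, 1): 23 + 1 + 1 = 25
Optimal value attained by: σ = (1, 2, 3).
Answer: det⊕(T) = -14; verdict: SINGULAR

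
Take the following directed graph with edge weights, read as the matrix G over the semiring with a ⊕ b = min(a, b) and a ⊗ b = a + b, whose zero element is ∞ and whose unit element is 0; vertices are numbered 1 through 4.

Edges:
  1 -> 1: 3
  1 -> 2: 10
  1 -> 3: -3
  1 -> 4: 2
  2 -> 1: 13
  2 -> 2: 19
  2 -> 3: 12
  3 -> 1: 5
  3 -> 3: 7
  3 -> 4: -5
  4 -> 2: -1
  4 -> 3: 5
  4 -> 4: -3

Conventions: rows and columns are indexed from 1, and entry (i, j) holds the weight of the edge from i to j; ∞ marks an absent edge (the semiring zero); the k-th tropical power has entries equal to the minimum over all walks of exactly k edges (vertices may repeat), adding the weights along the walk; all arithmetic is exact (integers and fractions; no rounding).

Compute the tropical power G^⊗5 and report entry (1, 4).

G^⊗2:
  [2, 1, 0, -8]
  [16, 23, 10, 7]
  [8, -6, 0, -8]
  [10, -4, 2, -6]
G^⊗3:
  [5, -9, -3, -11]
  [15, 6, 12, 4]
  [5, -9, -3, -11]
  [7, -7, -1, -9]
G^⊗4:
  [2, -12, -6, -14]
  [17, 3, 9, 1]
  [2, -12, -6, -14]
  [4, -10, -4, -12]
G^⊗5:
  [-1, -15, -9, -17]
  [14, 0, 6, -2]
  [-1, -15, -9, -17]
  [1, -13, -7, -15]
Key observation: the optimum is the walk 1->3->4->4->4->4, with weight (-3) + (-5) + (-3) + (-3) + (-3) = -17.
Optimal value attained by: walk 1->3->4->4->4->4.
Answer: (G^⊗5)[1][4] = -17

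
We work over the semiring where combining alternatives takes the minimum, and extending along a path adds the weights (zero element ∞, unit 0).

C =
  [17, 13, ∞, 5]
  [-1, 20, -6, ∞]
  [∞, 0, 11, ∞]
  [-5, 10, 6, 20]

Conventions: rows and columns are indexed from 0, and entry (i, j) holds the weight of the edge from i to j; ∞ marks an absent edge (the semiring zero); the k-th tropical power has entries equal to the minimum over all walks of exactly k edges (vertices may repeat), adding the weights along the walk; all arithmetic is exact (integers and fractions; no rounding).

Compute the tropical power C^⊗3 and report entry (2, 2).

C^⊗2:
  [0, 15, 7, 22]
  [16, -6, 5, 4]
  [-1, 11, -6, ∞]
  [9, 6, 4, 0]
C^⊗3:
  [14, 7, 9, 5]
  [-7, 5, -12, 21]
  [10, -6, 5, 4]
  [-5, 4, 0, 14]
Key observation: the optimum is the walk 2->1->2->2, with weight 0 + (-6) + 11 = 5.
Optimal value attained by: walk 2->1->2->2.
Answer: (C^⊗3)[2][2] = 5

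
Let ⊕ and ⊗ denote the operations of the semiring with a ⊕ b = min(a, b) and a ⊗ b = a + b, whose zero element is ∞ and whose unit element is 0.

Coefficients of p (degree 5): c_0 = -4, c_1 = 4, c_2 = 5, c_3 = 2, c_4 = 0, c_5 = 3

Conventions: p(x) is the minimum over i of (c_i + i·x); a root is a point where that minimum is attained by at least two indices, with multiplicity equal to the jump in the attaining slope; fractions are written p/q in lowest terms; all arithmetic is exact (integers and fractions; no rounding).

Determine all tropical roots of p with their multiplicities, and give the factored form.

hull edge (i=0, c=-4) to (i=4, c=0): slope 1, span 4
hull edge (i=4, c=0) to (i=5, c=3): slope 3, span 1
Factored form: p(x) = 3 ⊗ (x ⊕ (-3)) ⊗ (x ⊕ (-1)) ⊗ (x ⊕ (-1)) ⊗ (x ⊕ (-1)) ⊗ (x ⊕ (-1))
Answer: roots = -3 (mult 1), -1 (mult 4)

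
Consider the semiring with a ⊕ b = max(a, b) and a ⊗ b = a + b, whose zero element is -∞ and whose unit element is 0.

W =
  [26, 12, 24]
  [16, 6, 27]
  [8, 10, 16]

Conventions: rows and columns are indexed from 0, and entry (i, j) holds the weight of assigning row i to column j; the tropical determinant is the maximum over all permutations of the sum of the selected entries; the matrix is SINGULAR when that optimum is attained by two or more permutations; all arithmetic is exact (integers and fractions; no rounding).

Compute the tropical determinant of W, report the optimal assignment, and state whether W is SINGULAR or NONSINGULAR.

σ = (0, 1, 2): 26 + 6 + 16 = 48
σ = (0, 2, 1): 26 + 27 + 10 = 63
σ = (1, 0, 2): 12 + 16 + 16 = 44
σ = (1, 2, 0): 12 + 27 + 8 = 47
σ = (2, 0, 1): 24 + 16 + 10 = 50
σ = (2, 1, 0): 24 + 6 + 8 = 38
Optimal value attained by: σ = (0, 2, 1).
Answer: det⊕(W) = 63; verdict: NONSINGULAR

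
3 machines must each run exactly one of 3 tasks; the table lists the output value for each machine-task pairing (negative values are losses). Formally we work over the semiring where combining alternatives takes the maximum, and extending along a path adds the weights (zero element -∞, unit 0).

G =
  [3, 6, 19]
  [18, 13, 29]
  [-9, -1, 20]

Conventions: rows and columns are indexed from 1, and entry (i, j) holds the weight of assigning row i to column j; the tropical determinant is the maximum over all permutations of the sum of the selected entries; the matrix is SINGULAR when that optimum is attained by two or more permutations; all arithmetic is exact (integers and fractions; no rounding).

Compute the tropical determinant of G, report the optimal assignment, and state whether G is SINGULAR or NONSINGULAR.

σ = (1, 2, 3): 3 + 13 + 20 = 36
σ = (1, 3, 2): 3 + 29 + (-1) = 31
σ = (2, 1, 3): 6 + 18 + 20 = 44
σ = (2, 3, 1): 6 + 29 + (-9) = 26
σ = (3, 1, 2): 19 + 18 + (-1) = 36
σ = (3, 2, 1): 19 + 13 + (-9) = 23
Optimal value attained by: σ = (2, 1, 3).
Answer: det⊕(G) = 44; verdict: NONSINGULAR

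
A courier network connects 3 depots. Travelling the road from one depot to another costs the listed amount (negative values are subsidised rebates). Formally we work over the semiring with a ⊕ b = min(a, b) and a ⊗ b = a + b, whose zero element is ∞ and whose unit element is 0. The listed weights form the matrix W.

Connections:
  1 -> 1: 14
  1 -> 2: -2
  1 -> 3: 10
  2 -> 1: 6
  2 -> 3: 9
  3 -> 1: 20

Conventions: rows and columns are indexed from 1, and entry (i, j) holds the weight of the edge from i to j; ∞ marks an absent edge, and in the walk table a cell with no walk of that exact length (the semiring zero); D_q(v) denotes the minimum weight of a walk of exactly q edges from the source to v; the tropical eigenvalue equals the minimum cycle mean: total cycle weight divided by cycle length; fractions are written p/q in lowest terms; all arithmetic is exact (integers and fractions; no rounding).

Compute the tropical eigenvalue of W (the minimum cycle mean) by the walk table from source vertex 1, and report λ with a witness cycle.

q=0: [0, ∞, ∞]
q=1: [14, -2, 10]
q=2: [4, 12, 7]
q=3: [18, 2, 14]
Optimal cycle mean attained by: cycle 1->2->1, total (-2) + 6, length 2.
Answer: λ = 2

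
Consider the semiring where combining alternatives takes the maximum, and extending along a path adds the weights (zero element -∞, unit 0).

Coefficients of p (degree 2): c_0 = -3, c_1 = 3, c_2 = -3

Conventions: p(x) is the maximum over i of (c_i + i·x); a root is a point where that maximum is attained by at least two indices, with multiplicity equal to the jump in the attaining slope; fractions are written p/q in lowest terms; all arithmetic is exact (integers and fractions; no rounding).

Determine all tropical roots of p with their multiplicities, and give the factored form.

hull edge (i=0, c=-3) to (i=1, c=3): slope 6, span 1
hull edge (i=1, c=3) to (i=2, c=-3): slope -6, span 1
Factored form: p(x) = -3 ⊗ (x ⊕ (-6)) ⊗ (x ⊕ 6)
Answer: roots = -6 (mult 1), 6 (mult 1)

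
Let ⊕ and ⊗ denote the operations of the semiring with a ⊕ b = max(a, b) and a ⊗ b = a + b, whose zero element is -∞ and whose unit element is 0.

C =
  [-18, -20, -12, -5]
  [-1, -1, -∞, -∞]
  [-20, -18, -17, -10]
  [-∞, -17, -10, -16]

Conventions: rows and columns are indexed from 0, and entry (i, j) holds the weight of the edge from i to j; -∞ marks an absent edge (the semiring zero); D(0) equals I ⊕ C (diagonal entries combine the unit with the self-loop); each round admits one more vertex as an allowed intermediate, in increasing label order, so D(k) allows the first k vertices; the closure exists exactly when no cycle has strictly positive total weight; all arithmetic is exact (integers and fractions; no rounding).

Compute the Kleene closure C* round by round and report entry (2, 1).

D(0):
  [0, -20, -12, -5]
  [-1, 0, -∞, -∞]
  [-20, -18, 0, -10]
  [-∞, -17, -10, 0]
D(1):
  [0, -20, -12, -5]
  [-1, 0, -13, -6]
  [-20, -18, 0, -10]
  [-∞, -17, -10, 0]
D(2):
  [0, -20, -12, -5]
  [-1, 0, -13, -6]
  [-19, -18, 0, -10]
  [-18, -17, -10, 0]
D(3):
  [0, -20, -12, -5]
  [-1, 0, -13, -6]
  [-19, -18, 0, -10]
  [-18, -17, -10, 0]
D(4):
  [0, -20, -12, -5]
  [-1, 0, -13, -6]
  [-19, -18, 0, -10]
  [-18, -17, -10, 0]
Answer: C*[2][1] = -18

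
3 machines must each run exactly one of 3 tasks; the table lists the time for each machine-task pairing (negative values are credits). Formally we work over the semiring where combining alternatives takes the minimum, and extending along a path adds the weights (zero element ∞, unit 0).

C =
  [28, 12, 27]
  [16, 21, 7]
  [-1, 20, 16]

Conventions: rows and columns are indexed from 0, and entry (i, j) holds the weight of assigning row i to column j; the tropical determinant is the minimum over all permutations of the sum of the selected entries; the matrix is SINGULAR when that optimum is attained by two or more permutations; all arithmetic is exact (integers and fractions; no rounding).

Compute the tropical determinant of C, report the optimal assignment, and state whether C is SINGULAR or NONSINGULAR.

σ = (0, 1, 2): 28 + 21 + 16 = 65
σ = (0, 2, 1): 28 + 7 + 20 = 55
σ = (1, 0, 2): 12 + 16 + 16 = 44
σ = (1, 2, 0): 12 + 7 + (-1) = 18
σ = (2, 0, 1): 27 + 16 + 20 = 63
σ = (2, 1, 0): 27 + 21 + (-1) = 47
Optimal value attained by: σ = (1, 2, 0).
Answer: det⊕(C) = 18; verdict: NONSINGULAR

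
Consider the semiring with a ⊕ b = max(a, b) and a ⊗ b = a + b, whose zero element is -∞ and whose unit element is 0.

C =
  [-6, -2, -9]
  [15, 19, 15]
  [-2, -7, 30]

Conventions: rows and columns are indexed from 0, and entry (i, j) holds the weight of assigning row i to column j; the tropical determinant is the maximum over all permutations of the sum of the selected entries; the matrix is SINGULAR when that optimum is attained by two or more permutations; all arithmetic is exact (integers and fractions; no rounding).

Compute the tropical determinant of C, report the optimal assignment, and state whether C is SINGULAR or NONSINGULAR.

σ = (0, 1, 2): (-6) + 19 + 30 = 43
σ = (0, 2, 1): (-6) + 15 + (-7) = 2
σ = (1, 0, 2): (-2) + 15 + 30 = 43
σ = (1, 2, 0): (-2) + 15 + (-2) = 11
σ = (2, 0, 1): (-9) + 15 + (-7) = -1
σ = (2, 1, 0): (-9) + 19 + (-2) = 8
Optimal value attained by: σ = (0, 1, 2).
Answer: det⊕(C) = 43; verdict: SINGULAR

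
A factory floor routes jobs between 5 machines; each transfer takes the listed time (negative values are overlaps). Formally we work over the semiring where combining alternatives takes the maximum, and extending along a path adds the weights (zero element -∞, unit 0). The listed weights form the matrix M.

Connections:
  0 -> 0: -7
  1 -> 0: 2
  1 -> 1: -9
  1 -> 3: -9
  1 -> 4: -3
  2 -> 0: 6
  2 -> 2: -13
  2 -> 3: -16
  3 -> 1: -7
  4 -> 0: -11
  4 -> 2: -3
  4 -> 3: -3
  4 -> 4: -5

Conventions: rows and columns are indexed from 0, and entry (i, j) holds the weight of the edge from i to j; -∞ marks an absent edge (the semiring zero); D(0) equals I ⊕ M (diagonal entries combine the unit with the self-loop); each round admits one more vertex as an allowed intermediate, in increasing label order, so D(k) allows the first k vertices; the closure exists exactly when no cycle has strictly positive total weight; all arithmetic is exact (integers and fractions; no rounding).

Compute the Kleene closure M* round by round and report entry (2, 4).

D(0):
  [0, -∞, -∞, -∞, -∞]
  [2, 0, -∞, -9, -3]
  [6, -∞, 0, -16, -∞]
  [-∞, -7, -∞, 0, -∞]
  [-11, -∞, -3, -3, 0]
D(1):
  [0, -∞, -∞, -∞, -∞]
  [2, 0, -∞, -9, -3]
  [6, -∞, 0, -16, -∞]
  [-∞, -7, -∞, 0, -∞]
  [-11, -∞, -3, -3, 0]
D(2):
  [0, -∞, -∞, -∞, -∞]
  [2, 0, -∞, -9, -3]
  [6, -∞, 0, -16, -∞]
  [-5, -7, -∞, 0, -10]
  [-11, -∞, -3, -3, 0]
D(3):
  [0, -∞, -∞, -∞, -∞]
  [2, 0, -∞, -9, -3]
  [6, -∞, 0, -16, -∞]
  [-5, -7, -∞, 0, -10]
  [3, -∞, -3, -3, 0]
D(4):
  [0, -∞, -∞, -∞, -∞]
  [2, 0, -∞, -9, -3]
  [6, -23, 0, -16, -26]
  [-5, -7, -∞, 0, -10]
  [3, -10, -3, -3, 0]
D(5):
  [0, -∞, -∞, -∞, -∞]
  [2, 0, -6, -6, -3]
  [6, -23, 0, -16, -26]
  [-5, -7, -13, 0, -10]
  [3, -10, -3, -3, 0]
Answer: M*[2][4] = -26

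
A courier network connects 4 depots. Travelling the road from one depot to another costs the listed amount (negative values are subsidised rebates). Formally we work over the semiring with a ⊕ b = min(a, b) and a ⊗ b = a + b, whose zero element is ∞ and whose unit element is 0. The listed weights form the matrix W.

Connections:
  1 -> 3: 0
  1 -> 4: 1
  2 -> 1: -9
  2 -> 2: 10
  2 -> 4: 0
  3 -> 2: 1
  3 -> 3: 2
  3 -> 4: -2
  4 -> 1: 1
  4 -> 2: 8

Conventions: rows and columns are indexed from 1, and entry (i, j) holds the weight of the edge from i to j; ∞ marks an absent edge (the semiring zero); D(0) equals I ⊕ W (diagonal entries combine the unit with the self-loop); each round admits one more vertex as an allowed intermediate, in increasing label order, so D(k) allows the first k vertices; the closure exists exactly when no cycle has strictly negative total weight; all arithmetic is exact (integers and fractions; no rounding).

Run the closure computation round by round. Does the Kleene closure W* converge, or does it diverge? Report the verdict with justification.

D(0):
  [0, ∞, 0, 1]
  [-9, 0, ∞, 0]
  [∞, 1, 0, -2]
  [1, 8, ∞, 0]
D(1):
  [0, ∞, 0, 1]
  [-9, 0, -9, -8]
  [∞, 1, 0, -2]
  [1, 8, 1, 0]
Detection: at round 2, diagonal entry (3, 3) turns strictly negative.
Key observation: the cycle 3->2->1->3 has total weight 1 + (-9) + 0, which is strictly negative.
Answer: DIVERGES — negative cycle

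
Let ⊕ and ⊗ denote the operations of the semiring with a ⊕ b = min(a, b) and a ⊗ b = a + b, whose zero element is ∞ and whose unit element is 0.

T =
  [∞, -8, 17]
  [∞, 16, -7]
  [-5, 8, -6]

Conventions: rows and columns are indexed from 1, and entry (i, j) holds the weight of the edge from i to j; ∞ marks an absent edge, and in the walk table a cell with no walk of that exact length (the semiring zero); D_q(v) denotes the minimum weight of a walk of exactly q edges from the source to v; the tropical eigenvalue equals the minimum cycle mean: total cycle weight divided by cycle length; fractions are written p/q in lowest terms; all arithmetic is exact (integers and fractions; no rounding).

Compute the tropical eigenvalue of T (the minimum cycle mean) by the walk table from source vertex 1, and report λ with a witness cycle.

q=0: [0, ∞, ∞]
q=1: [∞, -8, 17]
q=2: [12, 8, -15]
q=3: [-20, -7, -21]
Optimal cycle mean attained by: cycle 1->2->3->1, total (-8) + (-7) + (-5), length 3.
Answer: λ = -20/3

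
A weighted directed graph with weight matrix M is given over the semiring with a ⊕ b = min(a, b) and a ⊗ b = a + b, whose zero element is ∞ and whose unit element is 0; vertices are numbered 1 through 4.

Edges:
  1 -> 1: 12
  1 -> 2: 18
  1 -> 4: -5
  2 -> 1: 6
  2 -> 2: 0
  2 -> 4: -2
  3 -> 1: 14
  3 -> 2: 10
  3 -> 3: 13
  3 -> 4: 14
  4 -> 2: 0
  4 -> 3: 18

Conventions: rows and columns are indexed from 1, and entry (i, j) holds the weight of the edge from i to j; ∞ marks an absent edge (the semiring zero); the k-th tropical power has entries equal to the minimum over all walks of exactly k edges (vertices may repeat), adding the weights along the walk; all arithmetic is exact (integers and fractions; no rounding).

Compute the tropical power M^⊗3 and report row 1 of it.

M^⊗2:
  [24, -5, 13, 7]
  [6, -2, 16, -2]
  [16, 10, 26, 8]
  [6, 0, 31, -2]
M^⊗3:
  [1, -5, 25, -7]
  [4, -2, 16, -4]
  [16, 8, 26, 8]
  [6, -2, 16, -2]
Answer: row 1 of M^⊗3 = [1, -5, 25, -7]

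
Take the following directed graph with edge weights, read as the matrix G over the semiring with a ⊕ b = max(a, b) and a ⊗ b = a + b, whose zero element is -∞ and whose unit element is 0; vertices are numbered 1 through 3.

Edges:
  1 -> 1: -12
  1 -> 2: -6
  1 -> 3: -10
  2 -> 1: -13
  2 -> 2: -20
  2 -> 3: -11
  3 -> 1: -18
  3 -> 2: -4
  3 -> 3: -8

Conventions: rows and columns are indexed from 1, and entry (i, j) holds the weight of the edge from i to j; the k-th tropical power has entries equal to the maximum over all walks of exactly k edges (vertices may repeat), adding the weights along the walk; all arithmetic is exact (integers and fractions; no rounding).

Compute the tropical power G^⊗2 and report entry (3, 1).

G^⊗2:
  [-19, -14, -17]
  [-25, -15, -19]
  [-17, -12, -15]
Key observation: the optimum is the walk 3->2->1, with weight (-4) + (-13) = -17.
Optimal value attained by: walk 3->2->1.
Answer: (G^⊗2)[3][1] = -17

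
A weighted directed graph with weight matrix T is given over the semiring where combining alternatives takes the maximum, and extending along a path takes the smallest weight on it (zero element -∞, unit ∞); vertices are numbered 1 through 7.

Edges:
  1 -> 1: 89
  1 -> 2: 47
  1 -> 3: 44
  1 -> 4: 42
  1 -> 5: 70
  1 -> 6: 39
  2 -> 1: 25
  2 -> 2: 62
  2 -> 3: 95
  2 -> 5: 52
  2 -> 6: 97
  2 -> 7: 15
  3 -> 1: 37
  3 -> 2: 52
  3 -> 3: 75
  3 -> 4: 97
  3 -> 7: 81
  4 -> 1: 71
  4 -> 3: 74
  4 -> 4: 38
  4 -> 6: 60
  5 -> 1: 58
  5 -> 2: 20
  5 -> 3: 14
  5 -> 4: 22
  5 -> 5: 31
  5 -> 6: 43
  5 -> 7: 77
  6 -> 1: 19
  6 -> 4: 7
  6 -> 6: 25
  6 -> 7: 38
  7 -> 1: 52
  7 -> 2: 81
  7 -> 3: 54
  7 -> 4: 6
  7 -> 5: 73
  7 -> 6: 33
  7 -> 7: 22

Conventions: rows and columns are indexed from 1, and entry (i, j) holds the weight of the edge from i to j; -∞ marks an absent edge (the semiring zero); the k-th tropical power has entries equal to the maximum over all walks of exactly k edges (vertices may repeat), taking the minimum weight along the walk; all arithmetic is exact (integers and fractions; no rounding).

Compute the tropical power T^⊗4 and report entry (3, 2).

T^⊗2:
  [89, 47, 47, 44, 70, 47, 70]
  [52, 62, 75, 95, 52, 62, 81]
  [71, 81, 75, 75, 73, 60, 75]
  [71, 52, 74, 74, 70, 39, 74]
  [58, 77, 54, 42, 73, 39, 38]
  [38, 38, 38, 19, 38, 33, 25]
  [58, 62, 81, 54, 52, 81, 73]
T^⊗3:
  [89, 70, 54, 47, 70, 47, 70]
  [71, 81, 75, 75, 73, 62, 75]
  [71, 75, 81, 75, 73, 81, 75]
  [71, 74, 74, 74, 73, 60, 74]
  [58, 62, 77, 54, 58, 77, 73]
  [38, 38, 38, 38, 38, 38, 38]
  [58, 73, 75, 81, 73, 62, 81]
T^⊗4:
  [89, 70, 70, 54, 70, 70, 70]
  [71, 75, 81, 75, 73, 81, 75]
  [71, 75, 75, 81, 73, 75, 81]
  [71, 74, 74, 74, 73, 74, 74]
  [58, 73, 75, 77, 73, 62, 77]
  [38, 38, 38, 38, 38, 38, 38]
  [71, 81, 75, 75, 73, 73, 75]
Key observation: the optimum is the walk 3->3->3->7->2, with weight 75 min 75 min 81 min 81 = 75.
Optimal value attained by: walk 3->3->3->7->2.
Answer: (T^⊗4)[3][2] = 75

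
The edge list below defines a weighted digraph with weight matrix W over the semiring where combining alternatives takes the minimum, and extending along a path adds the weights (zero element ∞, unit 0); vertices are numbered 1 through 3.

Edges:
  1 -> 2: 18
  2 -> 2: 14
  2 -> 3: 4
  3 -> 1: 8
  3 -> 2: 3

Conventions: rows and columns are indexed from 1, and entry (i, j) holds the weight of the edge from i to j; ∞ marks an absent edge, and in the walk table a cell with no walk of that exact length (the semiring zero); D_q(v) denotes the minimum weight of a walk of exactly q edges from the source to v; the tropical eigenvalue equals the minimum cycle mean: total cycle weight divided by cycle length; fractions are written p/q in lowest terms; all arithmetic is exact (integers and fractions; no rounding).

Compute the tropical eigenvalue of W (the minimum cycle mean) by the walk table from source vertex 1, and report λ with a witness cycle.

q=0: [0, ∞, ∞]
q=1: [∞, 18, ∞]
q=2: [∞, 32, 22]
q=3: [30, 25, 36]
Optimal cycle mean attained by: cycle 2->3->2, total 4 + 3, length 2.
Answer: λ = 7/2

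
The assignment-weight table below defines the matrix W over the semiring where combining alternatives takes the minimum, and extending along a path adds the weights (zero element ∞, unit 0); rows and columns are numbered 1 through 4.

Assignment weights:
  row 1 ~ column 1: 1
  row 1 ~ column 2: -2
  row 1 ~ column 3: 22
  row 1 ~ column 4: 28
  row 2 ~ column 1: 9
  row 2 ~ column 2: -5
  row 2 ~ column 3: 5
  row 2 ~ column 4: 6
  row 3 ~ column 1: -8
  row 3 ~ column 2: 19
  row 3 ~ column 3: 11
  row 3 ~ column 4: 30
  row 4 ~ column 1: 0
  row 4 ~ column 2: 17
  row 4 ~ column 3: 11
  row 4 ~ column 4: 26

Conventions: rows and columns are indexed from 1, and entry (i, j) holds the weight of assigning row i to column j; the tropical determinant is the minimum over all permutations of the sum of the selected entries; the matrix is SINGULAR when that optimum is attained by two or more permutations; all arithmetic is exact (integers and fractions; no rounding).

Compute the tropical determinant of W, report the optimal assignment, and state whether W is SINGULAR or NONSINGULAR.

σ = (1, 2, 3, 4): 1 + (-5) + 11 + 26 = 33
σ = (1, 2, 4, 3): 1 + (-5) + 30 + 11 = 37
σ = (1, 3, 2, 4): 1 + 5 + 19 + 26 = 51
σ = (1, 3, 4, 2): 1 + 5 + 30 + 17 = 53
σ = (1, 4, 2, 3): 1 + 6 + 19 + 11 = 37
σ = (1, 4, 3, 2): 1 + 6 + 11 + 17 = 35
σ = (2, 1, 3, 4): (-2) + 9 + 11 + 26 = 44
σ = (2, 1, 4, 3): (-2) + 9 + 30 + 11 = 48
σ = (2, 3, 1, 4): (-2) + 5 + (-8) + 26 = 21
σ = (2, 3, 4, 1): (-2) + 5 + 30 + 0 = 33
σ = (2, 4, 1, 3): (-2) + 6 + (-8) + 11 = 7
σ = (2, 4, 3, 1): (-2) + 6 + 11 + 0 = 15
σ = (3, 1, 2, 4): 22 + 9 + 19 + 26 = 76
σ = (3, 1, 4, 2): 22 + 9 + 30 + 17 = 78
σ = (3, 2, 1, 4): 22 + (-5) + (-8) + 26 = 35
σ = (3, 2, 4, 1): 22 + (-5) + 30 + 0 = 47
σ = (3, 4, 1, 2): 22 + 6 + (-8) + 17 = 37
σ = (3, 4, 2, 1): 22 + 6 + 19 + 0 = 47
σ = (4, 1, 2, 3): 28 + 9 + 19 + 11 = 67
σ = (4, 1, 3, 2): 28 + 9 + 11 + 17 = 65
σ = (4, 2, 1, 3): 28 + (-5) + (-8) + 11 = 26
σ = (4, 2, 3, 1): 28 + (-5) + 11 + 0 = 34
σ = (4, 3, 1, 2): 28 + 5 + (-8) + 17 = 42
σ = (4, 3, 2, 1): 28 + 5 + 19 + 0 = 52
Optimal value attained by: σ = (2, 4, 1, 3).
Answer: det⊕(W) = 7; verdict: NONSINGULAR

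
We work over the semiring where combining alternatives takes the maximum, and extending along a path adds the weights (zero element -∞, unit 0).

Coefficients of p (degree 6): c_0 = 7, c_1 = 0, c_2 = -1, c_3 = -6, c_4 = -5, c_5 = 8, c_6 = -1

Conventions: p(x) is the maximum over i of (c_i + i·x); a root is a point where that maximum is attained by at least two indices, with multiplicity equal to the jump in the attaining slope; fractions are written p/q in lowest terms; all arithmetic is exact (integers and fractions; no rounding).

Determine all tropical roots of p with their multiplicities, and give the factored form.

hull edge (i=0, c=7) to (i=5, c=8): slope 1/5, span 5
hull edge (i=5, c=8) to (i=6, c=-1): slope -9, span 1
Factored form: p(x) = -1 ⊗ (x ⊕ (-1/5)) ⊗ (x ⊕ (-1/5)) ⊗ (x ⊕ (-1/5)) ⊗ (x ⊕ (-1/5)) ⊗ (x ⊕ (-1/5)) ⊗ (x ⊕ 9)
Answer: roots = -1/5 (mult 5), 9 (mult 1)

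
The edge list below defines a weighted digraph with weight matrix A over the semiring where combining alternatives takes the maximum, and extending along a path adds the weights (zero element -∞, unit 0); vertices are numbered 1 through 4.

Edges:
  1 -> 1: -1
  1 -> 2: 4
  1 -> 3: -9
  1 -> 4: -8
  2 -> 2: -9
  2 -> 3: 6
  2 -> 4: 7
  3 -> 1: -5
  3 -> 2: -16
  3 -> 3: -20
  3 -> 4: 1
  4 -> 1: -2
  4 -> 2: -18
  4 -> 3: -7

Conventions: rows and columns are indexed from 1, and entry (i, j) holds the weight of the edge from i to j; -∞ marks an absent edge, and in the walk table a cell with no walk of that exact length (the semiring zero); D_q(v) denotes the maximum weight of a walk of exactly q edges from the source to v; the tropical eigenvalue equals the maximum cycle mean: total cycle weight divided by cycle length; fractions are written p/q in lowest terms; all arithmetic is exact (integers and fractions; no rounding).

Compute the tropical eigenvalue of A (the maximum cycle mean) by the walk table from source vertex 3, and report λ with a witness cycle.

q=0: [-∞, -∞, 0, -∞]
q=1: [-5, -16, -20, 1]
q=2: [-1, -1, -6, -9]
q=3: [-2, 3, 5, 6]
q=4: [4, 2, 9, 10]
Optimal cycle mean attained by: cycle 1->2->4->1, total 4 + 7 + (-2), length 3.
Answer: λ = 3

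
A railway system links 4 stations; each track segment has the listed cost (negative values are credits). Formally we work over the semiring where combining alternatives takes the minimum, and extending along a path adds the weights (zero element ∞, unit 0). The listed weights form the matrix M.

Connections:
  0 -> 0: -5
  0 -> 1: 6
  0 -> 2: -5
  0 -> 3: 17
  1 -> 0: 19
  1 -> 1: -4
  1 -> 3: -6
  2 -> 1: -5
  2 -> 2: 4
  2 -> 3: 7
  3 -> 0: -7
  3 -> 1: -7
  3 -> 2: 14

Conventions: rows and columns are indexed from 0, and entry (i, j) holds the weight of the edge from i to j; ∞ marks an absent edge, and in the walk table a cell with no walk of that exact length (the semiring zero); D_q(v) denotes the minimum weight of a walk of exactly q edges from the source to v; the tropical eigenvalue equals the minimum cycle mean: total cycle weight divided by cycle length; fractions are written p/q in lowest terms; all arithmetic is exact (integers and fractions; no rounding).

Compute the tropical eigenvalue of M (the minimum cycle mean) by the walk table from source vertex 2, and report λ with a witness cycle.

q=0: [∞, ∞, 0, ∞]
q=1: [∞, -5, 4, 7]
q=2: [0, -9, 8, -11]
q=3: [-18, -18, -5, -15]
q=4: [-23, -22, -23, -24]
Optimal cycle mean attained by: cycle 1->3->1, total (-6) + (-7), length 2.
Answer: λ = -13/2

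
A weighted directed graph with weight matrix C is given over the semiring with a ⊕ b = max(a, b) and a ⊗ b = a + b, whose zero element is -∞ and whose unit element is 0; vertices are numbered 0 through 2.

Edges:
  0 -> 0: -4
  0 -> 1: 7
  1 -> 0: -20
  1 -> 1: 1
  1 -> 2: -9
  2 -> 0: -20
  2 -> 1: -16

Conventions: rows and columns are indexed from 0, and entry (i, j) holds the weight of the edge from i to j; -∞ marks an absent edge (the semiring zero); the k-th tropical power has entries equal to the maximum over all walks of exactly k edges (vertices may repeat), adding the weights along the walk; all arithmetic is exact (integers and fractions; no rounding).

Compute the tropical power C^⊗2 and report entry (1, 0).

C^⊗2:
  [-8, 8, -2]
  [-19, 2, -8]
  [-24, -13, -25]
Key observation: the optimum is the walk 1->1->0, with weight 1 + (-20) = -19.
Optimal value attained by: walk 1->1->0.
Answer: (C^⊗2)[1][0] = -19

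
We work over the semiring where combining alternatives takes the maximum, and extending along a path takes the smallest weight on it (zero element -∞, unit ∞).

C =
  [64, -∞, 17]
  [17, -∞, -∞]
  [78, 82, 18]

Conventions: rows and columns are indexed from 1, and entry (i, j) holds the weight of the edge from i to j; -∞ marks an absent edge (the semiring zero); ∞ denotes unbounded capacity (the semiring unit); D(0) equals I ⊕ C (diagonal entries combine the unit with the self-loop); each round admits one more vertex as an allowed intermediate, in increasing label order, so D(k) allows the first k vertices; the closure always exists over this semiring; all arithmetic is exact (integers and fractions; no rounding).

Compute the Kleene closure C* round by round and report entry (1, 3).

D(0):
  [∞, -∞, 17]
  [17, ∞, -∞]
  [78, 82, ∞]
D(1):
  [∞, -∞, 17]
  [17, ∞, 17]
  [78, 82, ∞]
D(2):
  [∞, -∞, 17]
  [17, ∞, 17]
  [78, 82, ∞]
D(3):
  [∞, 17, 17]
  [17, ∞, 17]
  [78, 82, ∞]
Answer: C*[1][3] = 17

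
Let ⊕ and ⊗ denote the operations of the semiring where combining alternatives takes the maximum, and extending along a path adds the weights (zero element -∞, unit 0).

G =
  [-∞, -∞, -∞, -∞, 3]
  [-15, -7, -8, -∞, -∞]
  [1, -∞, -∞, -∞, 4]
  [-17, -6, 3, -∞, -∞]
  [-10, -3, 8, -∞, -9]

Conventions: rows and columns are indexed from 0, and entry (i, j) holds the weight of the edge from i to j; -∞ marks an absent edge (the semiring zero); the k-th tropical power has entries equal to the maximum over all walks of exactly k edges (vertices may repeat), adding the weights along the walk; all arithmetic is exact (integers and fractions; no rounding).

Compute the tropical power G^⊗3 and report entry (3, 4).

G^⊗2:
  [-7, 0, 11, -∞, -6]
  [-7, -14, -15, -∞, -4]
  [-6, 1, 12, -∞, 4]
  [4, -13, -14, -∞, 7]
  [9, -10, -1, -∞, 12]
G^⊗3:
  [12, -7, 2, -∞, 15]
  [-14, -7, 4, -∞, -4]
  [13, 1, 12, -∞, 16]
  [-3, 4, 15, -∞, 7]
  [2, 9, 20, -∞, 12]
Key observation: the optimum is the walk 3->2->0->4, with weight 3 + 1 + 3 = 7.
Optimal value attained by: walk 3->2->0->4.
Answer: (G^⊗3)[3][4] = 7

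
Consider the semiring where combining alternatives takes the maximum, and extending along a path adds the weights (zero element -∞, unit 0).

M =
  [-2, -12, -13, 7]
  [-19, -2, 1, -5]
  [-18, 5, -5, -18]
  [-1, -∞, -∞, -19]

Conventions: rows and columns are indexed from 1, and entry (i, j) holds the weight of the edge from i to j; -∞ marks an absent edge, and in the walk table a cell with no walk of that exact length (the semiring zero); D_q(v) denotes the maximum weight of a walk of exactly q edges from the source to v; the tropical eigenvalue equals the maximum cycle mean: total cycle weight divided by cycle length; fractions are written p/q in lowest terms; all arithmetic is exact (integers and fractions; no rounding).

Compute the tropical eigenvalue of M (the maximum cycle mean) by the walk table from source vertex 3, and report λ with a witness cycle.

q=0: [-∞, -∞, 0, -∞]
q=1: [-18, 5, -5, -18]
q=2: [-14, 3, 6, 0]
q=3: [-1, 11, 4, -2]
q=4: [-3, 9, 12, 6]
Optimal cycle mean attained by: cycle 1->4->1, total 7 + (-1), length 2.
Answer: λ = 3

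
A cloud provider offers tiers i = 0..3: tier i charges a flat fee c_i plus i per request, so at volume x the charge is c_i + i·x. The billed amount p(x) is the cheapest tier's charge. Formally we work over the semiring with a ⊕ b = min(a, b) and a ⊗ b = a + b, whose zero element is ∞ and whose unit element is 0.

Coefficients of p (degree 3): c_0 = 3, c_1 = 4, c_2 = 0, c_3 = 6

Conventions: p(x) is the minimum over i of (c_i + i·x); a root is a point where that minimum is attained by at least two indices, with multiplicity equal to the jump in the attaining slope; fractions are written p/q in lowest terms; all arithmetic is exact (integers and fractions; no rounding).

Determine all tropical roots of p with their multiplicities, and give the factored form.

hull edge (i=0, c=3) to (i=2, c=0): slope -3/2, span 2
hull edge (i=2, c=0) to (i=3, c=6): slope 6, span 1
Factored form: p(x) = 6 ⊗ (x ⊕ (-6)) ⊗ (x ⊕ 3/2) ⊗ (x ⊕ 3/2)
Answer: roots = -6 (mult 1), 3/2 (mult 2)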